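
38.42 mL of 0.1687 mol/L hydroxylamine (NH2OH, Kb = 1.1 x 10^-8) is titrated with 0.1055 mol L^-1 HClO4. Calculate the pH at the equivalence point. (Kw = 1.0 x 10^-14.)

n(NH2OH) = 0.1687 x 0.03842 = 0.006481 mol; V(HClO4) at equivalence = 0.006481/0.1055 = 0.06144 L.
At equivalence the base is fully converted to NH3OH+; total volume = 0.09986 L, so [NH3OH+] = 0.006481/0.09986 = 0.06491 M.
Ka(NH3OH+) = Kw/Kb = 1.0e-14 / 1.1 x 10^-8 = 9.09e-7.
[H^+] = sqrt(Ka x [NH3OH+]) = sqrt(9.09e-7 x 0.06491) = 0.000243 M.
pH = -log(0.000243) = 3.61.

3.61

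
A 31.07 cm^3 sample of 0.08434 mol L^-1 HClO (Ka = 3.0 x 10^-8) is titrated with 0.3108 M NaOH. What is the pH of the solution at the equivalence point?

10.17

n(HClO) = 0.08434 x 0.03107 = 0.002620 mol; V(NaOH) at equivalence = 0.002620/0.3108 = 0.008431 L.
At equivalence all the acid is converted to ClO-; total volume = 0.03107 + 0.008431 = 0.03950 L, so [ClO-] = 0.002620/0.03950 = 0.06634 M.
Kb = Kw/Ka = 1.0e-14 / 3.0 x 10^-8 = 3.33e-7.
[OH^-] = sqrt(Kb x [ClO-]) = sqrt(3.33e-7 x 0.06634) = 0.000149 M.
pOH = 3.83, so pH = 14.00 - 3.83 = 10.17.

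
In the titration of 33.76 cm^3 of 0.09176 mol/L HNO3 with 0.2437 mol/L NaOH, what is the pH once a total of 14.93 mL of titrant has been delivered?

12.05

n(acid) = 0.09176 x 0.03376 = 0.003098 mol; n(NaOH) added = 0.2437 x 0.01493 = 0.003638 mol.
Base is in excess by 0.003638 - 0.003098 = 0.0005406 mol in a total volume of 0.04869 L.
[OH^-] = 0.0005406/0.04869 = 0.01110 M, so pOH = 1.95 and pH = 14.00 - 1.95 = 12.05.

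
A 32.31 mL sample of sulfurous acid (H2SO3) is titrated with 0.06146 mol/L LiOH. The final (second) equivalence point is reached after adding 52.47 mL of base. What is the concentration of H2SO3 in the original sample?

0.0499 M

n(LiOH) = 0.06146 x 0.05247 = 0.003225 mol.
At the final (second) equivalence point, 2 mol OH^- react per mol H2SO3, so n(H2SO3) = 0.003225 / 2 = 0.001612 mol.
[H2SO3] = 0.001612 / 0.03231 L = 0.0499 M.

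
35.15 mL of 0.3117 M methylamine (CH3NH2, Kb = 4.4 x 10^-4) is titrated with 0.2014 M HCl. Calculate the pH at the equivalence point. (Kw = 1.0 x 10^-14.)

n(CH3NH2) = 0.3117 x 0.03515 = 0.01096 mol; V(HCl) at equivalence = 0.01096/0.2014 = 0.05440 L.
At equivalence the base is fully converted to CH3NH3+; total volume = 0.08955 L, so [CH3NH3+] = 0.01096/0.08955 = 0.1223 M.
Ka(CH3NH3+) = Kw/Kb = 1.0e-14 / 4.4 x 10^-4 = 2.27e-11.
[H^+] = sqrt(Ka x [CH3NH3+]) = sqrt(2.27e-11 x 0.1223) = 1.67e-6 M.
pH = -log(1.67e-6) = 5.78.

5.78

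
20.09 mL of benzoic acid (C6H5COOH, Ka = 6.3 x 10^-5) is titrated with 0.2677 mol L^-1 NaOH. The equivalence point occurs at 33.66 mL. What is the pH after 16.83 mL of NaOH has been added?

4.20

16.83 mL is exactly half the equivalence volume (33.66/2), i.e. the half-equivalence point.
There, n(HA) = n(A^-), so pH = pKa = -log(6.3 x 10^-5) = 4.20.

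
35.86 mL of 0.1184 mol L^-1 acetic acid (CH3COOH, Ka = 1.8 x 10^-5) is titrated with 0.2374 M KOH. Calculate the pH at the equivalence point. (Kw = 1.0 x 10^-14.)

8.82

n(CH3COOH) = 0.1184 x 0.03586 = 0.004246 mol; V(KOH) at equivalence = 0.004246/0.2374 = 0.01788 L.
At equivalence all the acid is converted to CH3COO-; total volume = 0.03586 + 0.01788 = 0.05374 L, so [CH3COO-] = 0.004246/0.05374 = 0.07900 M.
Kb = Kw/Ka = 1.0e-14 / 1.8 x 10^-5 = 5.56e-10.
[OH^-] = sqrt(Kb x [CH3COO-]) = sqrt(5.56e-10 x 0.07900) = 6.62e-6 M.
pOH = 5.18, so pH = 14.00 - 5.18 = 8.82.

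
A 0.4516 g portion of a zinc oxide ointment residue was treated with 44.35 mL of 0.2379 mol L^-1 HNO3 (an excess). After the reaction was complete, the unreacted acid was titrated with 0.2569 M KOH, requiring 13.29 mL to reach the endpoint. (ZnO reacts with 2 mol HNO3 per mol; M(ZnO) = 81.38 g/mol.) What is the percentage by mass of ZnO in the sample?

64.3%

Total n(HNO3) added = 0.2379 x 0.04435 = 0.01055 mol.
n(KOH) used = 0.2569 x 0.01329 = 0.003414 mol, which equals the excess n(HNO3).
So n(HNO3) consumed by the sample = 0.01055 - 0.003414 = 0.007137 mol.
n(ZnO) = 0.007137 / 2 = 0.003568 mol.
mass ZnO = 0.003568 x 81.38 = 0.2904 g, so %ZnO = 0.2904/0.4516 x 100 = 64.3%.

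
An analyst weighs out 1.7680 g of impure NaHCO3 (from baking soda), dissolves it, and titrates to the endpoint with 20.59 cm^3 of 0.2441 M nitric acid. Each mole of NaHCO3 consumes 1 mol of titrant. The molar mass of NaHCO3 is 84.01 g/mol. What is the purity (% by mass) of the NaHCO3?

23.9%

n(HNO3) = 0.2441 x 0.02059 = 0.005026 mol.
n(NaHCO3) = 0.005026 / 1 = 0.005026 mol.
mass of NaHCO3 = 0.005026 x 84.01 = 0.4222 g.
% purity = 0.4222 / 1.7680 x 100 = 23.9%.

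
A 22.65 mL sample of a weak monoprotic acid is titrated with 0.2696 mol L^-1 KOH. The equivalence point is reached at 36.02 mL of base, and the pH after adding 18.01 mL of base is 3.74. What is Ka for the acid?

1.8 x 10^-4

18.01 mL is half of the equivalence volume, so this is the half-equivalence point where [HA] = [A^-].
At half-equivalence pH = pKa, so pKa = 3.74.
Ka = 10^(-3.74) = 1.8 x 10^-4.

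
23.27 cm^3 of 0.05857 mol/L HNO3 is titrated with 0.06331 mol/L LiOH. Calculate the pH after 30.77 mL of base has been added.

n(acid) = 0.05857 x 0.02327 = 0.001363 mol; n(LiOH) added = 0.06331 x 0.03077 = 0.001948 mol.
Base is in excess by 0.001948 - 0.001363 = 0.0005851 mol in a total volume of 0.05404 L.
[OH^-] = 0.0005851/0.05404 = 0.01083 M, so pOH = 1.97 and pH = 14.00 - 1.97 = 12.03.

12.03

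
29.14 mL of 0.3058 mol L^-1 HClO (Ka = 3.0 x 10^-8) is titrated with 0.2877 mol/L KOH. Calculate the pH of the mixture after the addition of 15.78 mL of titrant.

7.54

Initial n(HClO) = 0.3058 x 0.02914 = 0.008911 mol.
n(KOH) added = 0.2877 x 0.01578 = 0.004540 mol, converting that many moles of HClO to ClO-.
Remaining n(HClO) = 0.004371 mol; n(ClO-) = 0.004540 mol.
By Henderson-Hasselbalch, pH = pKa + log([A^-]/[HA]) = 7.52 + log(0.004540/0.004371) = 7.52 + (+0.02) = 7.54.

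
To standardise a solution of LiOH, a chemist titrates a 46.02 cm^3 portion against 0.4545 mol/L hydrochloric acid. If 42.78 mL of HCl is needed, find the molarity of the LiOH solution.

0.423 M

n(HCl) delivered = 0.4545 x 0.04278 = 0.01944 mol.
For a 1:1 reaction, n(LiOH) = 0.01944 mol.
[LiOH] = 0.01944 mol / 0.04602 L = 0.423 M.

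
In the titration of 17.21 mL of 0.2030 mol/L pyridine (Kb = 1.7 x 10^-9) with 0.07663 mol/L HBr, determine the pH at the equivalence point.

n(C5H5N) = 0.2030 x 0.01721 = 0.003494 mol; V(HBr) at equivalence = 0.003494/0.07663 = 0.04559 L.
At equivalence the base is fully converted to C5H5NH+; total volume = 0.06280 L, so [C5H5NH+] = 0.003494/0.06280 = 0.05563 M.
Ka(C5H5NH+) = Kw/Kb = 1.0e-14 / 1.7 x 10^-9 = 5.88e-6.
[H^+] = sqrt(Ka x [C5H5NH+]) = sqrt(5.88e-6 x 0.05563) = 0.000572 M.
pH = -log(0.000572) = 3.24.

3.24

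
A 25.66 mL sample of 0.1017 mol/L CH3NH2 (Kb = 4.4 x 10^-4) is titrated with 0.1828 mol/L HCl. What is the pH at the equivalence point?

n(CH3NH2) = 0.1017 x 0.02566 = 0.002610 mol; V(HCl) at equivalence = 0.002610/0.1828 = 0.01428 L.
At equivalence the base is fully converted to CH3NH3+; total volume = 0.03994 L, so [CH3NH3+] = 0.002610/0.03994 = 0.06535 M.
Ka(CH3NH3+) = Kw/Kb = 1.0e-14 / 4.4 x 10^-4 = 2.27e-11.
[H^+] = sqrt(Ka x [CH3NH3+]) = sqrt(2.27e-11 x 0.06535) = 1.22e-6 M.
pH = -log(1.22e-6) = 5.91.

5.91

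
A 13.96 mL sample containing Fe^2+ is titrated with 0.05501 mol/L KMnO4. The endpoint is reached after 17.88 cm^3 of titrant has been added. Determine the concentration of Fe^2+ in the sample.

0.352 M

n(KMnO4) = 0.05501 x 0.01788 = 0.0009836 mol.
From the balanced equation, 1 mol KMnO4 reacts with 5 mol Fe^2+, so n(Fe^2+) = 0.0009836 x 5/1 = 0.004918 mol.
[Fe^2+] = 0.004918 / 0.01396 L = 0.352 M.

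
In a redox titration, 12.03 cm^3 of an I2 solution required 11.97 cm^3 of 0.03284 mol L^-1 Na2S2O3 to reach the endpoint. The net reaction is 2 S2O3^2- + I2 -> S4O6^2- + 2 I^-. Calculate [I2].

0.0163 M

n(Na2S2O3) = 0.03284 x 0.01197 = 0.0003931 mol.
From the balanced equation, 2 mol Na2S2O3 reacts with 1 mol I2, so n(I2) = 0.0003931 x 1/2 = 0.0001965 mol.
[I2] = 0.0001965 / 0.01203 L = 0.0163 M.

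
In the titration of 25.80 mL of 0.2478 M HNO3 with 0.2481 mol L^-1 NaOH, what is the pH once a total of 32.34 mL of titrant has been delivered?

12.45

n(acid) = 0.2478 x 0.02580 = 0.006393 mol; n(NaOH) added = 0.2481 x 0.03234 = 0.008024 mol.
Base is in excess by 0.008024 - 0.006393 = 0.001630 mol in a total volume of 0.05814 L.
[OH^-] = 0.001630/0.05814 = 0.02804 M, so pOH = 1.55 and pH = 14.00 - 1.55 = 12.45.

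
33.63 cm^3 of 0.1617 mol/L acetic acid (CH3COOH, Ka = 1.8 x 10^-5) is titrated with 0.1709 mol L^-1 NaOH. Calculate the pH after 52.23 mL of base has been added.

12.61

n(acid) = 0.1617 x 0.03363 = 0.005438 mol; n(NaOH) added = 0.1709 x 0.05223 = 0.008926 mol.
Base is in excess by 0.008926 - 0.005438 = 0.003488 mol in a total volume of 0.08586 L.
[OH^-] = 0.003488/0.08586 = 0.04063 M, so pOH = 1.39 and pH = 14.00 - 1.39 = 12.61.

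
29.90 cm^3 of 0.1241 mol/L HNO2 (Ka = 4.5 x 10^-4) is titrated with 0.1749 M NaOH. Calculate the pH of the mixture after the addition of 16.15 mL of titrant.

3.85

Initial n(HNO2) = 0.1241 x 0.02990 = 0.003711 mol.
n(NaOH) added = 0.1749 x 0.01615 = 0.002825 mol, converting that many moles of HNO2 to NO2-.
Remaining n(HNO2) = 0.0008860 mol; n(NO2-) = 0.002825 mol.
By Henderson-Hasselbalch, pH = pKa + log([A^-]/[HA]) = 3.35 + log(0.002825/0.0008860) = 3.35 + (+0.50) = 3.85.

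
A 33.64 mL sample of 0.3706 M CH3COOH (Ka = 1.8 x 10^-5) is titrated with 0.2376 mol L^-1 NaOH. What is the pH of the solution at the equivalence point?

8.95

n(CH3COOH) = 0.3706 x 0.03364 = 0.01247 mol; V(NaOH) at equivalence = 0.01247/0.2376 = 0.05247 L.
At equivalence all the acid is converted to CH3COO-; total volume = 0.03364 + 0.05247 = 0.08611 L, so [CH3COO-] = 0.01247/0.08611 = 0.1448 M.
Kb = Kw/Ka = 1.0e-14 / 1.8 x 10^-5 = 5.56e-10.
[OH^-] = sqrt(Kb x [CH3COO-]) = sqrt(5.56e-10 x 0.1448) = 8.97e-6 M.
pOH = 5.05, so pH = 14.00 - 5.05 = 8.95.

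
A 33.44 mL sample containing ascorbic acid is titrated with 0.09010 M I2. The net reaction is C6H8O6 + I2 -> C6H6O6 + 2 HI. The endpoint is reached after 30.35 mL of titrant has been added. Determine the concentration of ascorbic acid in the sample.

n(I2) = 0.09010 x 0.03035 = 0.002735 mol.
From the balanced equation, 1 mol I2 reacts with 1 mol ascorbic acid, so n(ascorbic acid) = 0.002735 x 1/1 = 0.002735 mol.
[ascorbic acid] = 0.002735 / 0.03344 L = 0.0818 M.

0.0818 M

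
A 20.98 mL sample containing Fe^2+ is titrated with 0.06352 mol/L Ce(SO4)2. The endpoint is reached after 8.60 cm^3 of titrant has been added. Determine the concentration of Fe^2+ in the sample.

n(Ce(SO4)2) = 0.06352 x 0.008600 = 0.0005463 mol.
From the balanced equation, 1 mol Ce(SO4)2 reacts with 1 mol Fe^2+, so n(Fe^2+) = 0.0005463 x 1/1 = 0.0005463 mol.
[Fe^2+] = 0.0005463 / 0.02098 L = 0.0260 M.

0.0260 M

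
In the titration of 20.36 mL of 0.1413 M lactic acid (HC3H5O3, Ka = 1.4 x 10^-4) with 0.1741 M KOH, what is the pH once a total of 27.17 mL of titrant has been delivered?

n(acid) = 0.1413 x 0.02036 = 0.002877 mol; n(KOH) added = 0.1741 x 0.02717 = 0.004730 mol.
Base is in excess by 0.004730 - 0.002877 = 0.001853 mol in a total volume of 0.04753 L.
[OH^-] = 0.001853/0.04753 = 0.03899 M, so pOH = 1.41 and pH = 14.00 - 1.41 = 12.59.

12.59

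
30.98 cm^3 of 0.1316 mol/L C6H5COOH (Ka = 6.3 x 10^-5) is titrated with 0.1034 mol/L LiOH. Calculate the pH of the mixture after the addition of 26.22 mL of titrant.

Initial n(C6H5COOH) = 0.1316 x 0.03098 = 0.004077 mol.
n(LiOH) added = 0.1034 x 0.02622 = 0.002711 mol, converting that many moles of C6H5COOH to C6H5COO-.
Remaining n(C6H5COOH) = 0.001366 mol; n(C6H5COO-) = 0.002711 mol.
By Henderson-Hasselbalch, pH = pKa + log([A^-]/[HA]) = 4.20 + log(0.002711/0.001366) = 4.20 + (+0.30) = 4.50.

4.50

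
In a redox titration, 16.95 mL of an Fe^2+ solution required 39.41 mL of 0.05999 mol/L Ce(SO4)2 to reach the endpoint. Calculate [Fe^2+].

0.139 M

n(Ce(SO4)2) = 0.05999 x 0.03941 = 0.002364 mol.
From the balanced equation, 1 mol Ce(SO4)2 reacts with 1 mol Fe^2+, so n(Fe^2+) = 0.002364 x 1/1 = 0.002364 mol.
[Fe^2+] = 0.002364 / 0.01695 L = 0.139 M.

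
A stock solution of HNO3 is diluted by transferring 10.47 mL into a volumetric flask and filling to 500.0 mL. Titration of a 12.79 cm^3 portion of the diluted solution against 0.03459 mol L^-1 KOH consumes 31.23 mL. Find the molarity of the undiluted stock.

4.03 M

n(KOH) = 0.03459 x 0.03123 = 0.001080 mol.
n(HNO3) in the aliquot = 0.001080 mol.
[diluted HNO3] = 0.001080 / 0.01279 = 0.08446 M.
Dilution factor = 500.0/10.47 = 47.76, so [stock] = 0.08446 x 47.76 = 4.03 M.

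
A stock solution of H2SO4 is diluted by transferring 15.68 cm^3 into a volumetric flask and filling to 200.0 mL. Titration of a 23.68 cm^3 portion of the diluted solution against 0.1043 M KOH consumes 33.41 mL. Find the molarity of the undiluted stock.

n(KOH) = 0.1043 x 0.03341 = 0.003485 mol.
n(H2SO4) in the aliquot = 0.003485 x 1/2 = 0.001742 mol.
[diluted H2SO4] = 0.001742 / 0.02368 = 0.07358 M.
Dilution factor = 200.0/15.68 = 12.76, so [stock] = 0.07358 x 12.76 = 0.938 M.

0.938 M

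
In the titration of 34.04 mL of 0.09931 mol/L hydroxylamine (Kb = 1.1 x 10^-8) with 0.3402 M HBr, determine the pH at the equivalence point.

n(NH2OH) = 0.09931 x 0.03404 = 0.003381 mol; V(HBr) at equivalence = 0.003381/0.3402 = 0.009937 L.
At equivalence the base is fully converted to NH3OH+; total volume = 0.04398 L, so [NH3OH+] = 0.003381/0.04398 = 0.07687 M.
Ka(NH3OH+) = Kw/Kb = 1.0e-14 / 1.1 x 10^-8 = 9.09e-7.
[H^+] = sqrt(Ka x [NH3OH+]) = sqrt(9.09e-7 x 0.07687) = 0.000264 M.
pH = -log(0.000264) = 3.58.

3.58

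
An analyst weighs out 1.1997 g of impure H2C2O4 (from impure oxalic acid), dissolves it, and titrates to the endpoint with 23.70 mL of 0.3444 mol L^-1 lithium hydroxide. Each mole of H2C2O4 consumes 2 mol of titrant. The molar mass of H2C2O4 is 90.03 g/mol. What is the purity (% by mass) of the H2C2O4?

30.6%

n(LiOH) = 0.3444 x 0.02370 = 0.008162 mol.
n(H2C2O4) = 0.008162 / 2 = 0.004081 mol.
mass of H2C2O4 = 0.004081 x 90.03 = 0.3674 g.
% purity = 0.3674 / 1.1997 x 100 = 30.6%.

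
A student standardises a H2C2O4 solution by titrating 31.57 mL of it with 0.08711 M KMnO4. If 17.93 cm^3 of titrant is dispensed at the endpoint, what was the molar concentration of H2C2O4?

n(KMnO4) = 0.08711 x 0.01793 = 0.001562 mol.
From the balanced equation, 2 mol KMnO4 reacts with 5 mol H2C2O4, so n(H2C2O4) = 0.001562 x 5/2 = 0.003905 mol.
[H2C2O4] = 0.003905 / 0.03157 L = 0.124 M.

0.124 M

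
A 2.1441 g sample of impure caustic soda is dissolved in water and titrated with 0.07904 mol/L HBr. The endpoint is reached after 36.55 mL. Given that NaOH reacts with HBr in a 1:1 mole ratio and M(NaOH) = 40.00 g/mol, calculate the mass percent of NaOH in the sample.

n(HBr) = 0.07904 x 0.03655 = 0.002889 mol.
n(NaOH) = 0.002889 / 1 = 0.002889 mol.
mass of NaOH = 0.002889 x 40.00 = 0.1156 g.
% purity = 0.1156 / 2.1441 x 100 = 5.39%.

5.39%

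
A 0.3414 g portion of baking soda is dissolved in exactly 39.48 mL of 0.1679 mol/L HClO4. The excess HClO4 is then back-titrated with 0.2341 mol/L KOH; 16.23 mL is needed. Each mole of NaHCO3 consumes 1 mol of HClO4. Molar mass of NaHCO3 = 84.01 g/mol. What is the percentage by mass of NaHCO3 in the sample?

Total n(HClO4) added = 0.1679 x 0.03948 = 0.006629 mol.
n(KOH) used = 0.2341 x 0.01623 = 0.003799 mol, which equals the excess n(HClO4).
So n(HClO4) consumed by the sample = 0.006629 - 0.003799 = 0.002829 mol.
n(NaHCO3) = 0.002829 / 1 = 0.002829 mol.
mass NaHCO3 = 0.002829 x 84.01 = 0.2377 g, so %NaHCO3 = 0.2377/0.3414 x 100 = 69.6%.

69.6%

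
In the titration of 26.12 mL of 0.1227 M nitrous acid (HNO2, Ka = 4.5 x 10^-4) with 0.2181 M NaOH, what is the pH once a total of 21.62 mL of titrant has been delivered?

12.50

n(acid) = 0.1227 x 0.02612 = 0.003205 mol; n(NaOH) added = 0.2181 x 0.02162 = 0.004715 mol.
Base is in excess by 0.004715 - 0.003205 = 0.001510 mol in a total volume of 0.04774 L.
[OH^-] = 0.001510/0.04774 = 0.03164 M, so pOH = 1.50 and pH = 14.00 - 1.50 = 12.50.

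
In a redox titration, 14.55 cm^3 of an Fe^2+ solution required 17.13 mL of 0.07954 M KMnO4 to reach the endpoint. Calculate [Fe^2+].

0.468 M

n(KMnO4) = 0.07954 x 0.01713 = 0.001363 mol.
From the balanced equation, 1 mol KMnO4 reacts with 5 mol Fe^2+, so n(Fe^2+) = 0.001363 x 5/1 = 0.006813 mol.
[Fe^2+] = 0.006813 / 0.01455 L = 0.468 M.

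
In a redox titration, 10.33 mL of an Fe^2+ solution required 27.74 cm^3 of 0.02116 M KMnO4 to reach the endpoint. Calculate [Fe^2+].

n(KMnO4) = 0.02116 x 0.02774 = 0.0005870 mol.
From the balanced equation, 1 mol KMnO4 reacts with 5 mol Fe^2+, so n(Fe^2+) = 0.0005870 x 5/1 = 0.002935 mol.
[Fe^2+] = 0.002935 / 0.01033 L = 0.284 M.

0.284 M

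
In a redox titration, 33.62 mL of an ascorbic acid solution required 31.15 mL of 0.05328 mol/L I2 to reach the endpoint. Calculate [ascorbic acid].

n(I2) = 0.05328 x 0.03115 = 0.001660 mol.
From the balanced equation, 1 mol I2 reacts with 1 mol ascorbic acid, so n(ascorbic acid) = 0.001660 x 1/1 = 0.001660 mol.
[ascorbic acid] = 0.001660 / 0.03362 L = 0.0494 M.

0.0494 M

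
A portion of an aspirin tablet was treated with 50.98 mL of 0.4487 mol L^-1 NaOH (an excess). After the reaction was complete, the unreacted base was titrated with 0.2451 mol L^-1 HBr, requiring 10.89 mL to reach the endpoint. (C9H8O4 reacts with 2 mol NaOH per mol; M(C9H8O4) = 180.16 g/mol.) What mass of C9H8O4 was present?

1.82 g

Total n(NaOH) added = 0.4487 x 0.05098 = 0.02287 mol.
n(HBr) used = 0.2451 x 0.01089 = 0.002669 mol, which equals the excess n(NaOH).
So n(NaOH) consumed by the sample = 0.02287 - 0.002669 = 0.02021 mol.
n(C9H8O4) = 0.02021 / 2 = 0.01010 mol.
mass = 0.01010 mol x 180.16 g/mol = 1.82 g.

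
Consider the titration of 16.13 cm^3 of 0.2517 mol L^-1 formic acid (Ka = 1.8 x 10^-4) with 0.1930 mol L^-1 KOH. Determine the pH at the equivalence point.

8.39

n(HCOOH) = 0.2517 x 0.01613 = 0.004060 mol; V(KOH) at equivalence = 0.004060/0.1930 = 0.02104 L.
At equivalence all the acid is converted to HCOO-; total volume = 0.01613 + 0.02104 = 0.03717 L, so [HCOO-] = 0.004060/0.03717 = 0.1092 M.
Kb = Kw/Ka = 1.0e-14 / 1.8 x 10^-4 = 5.56e-11.
[OH^-] = sqrt(Kb x [HCOO-]) = sqrt(5.56e-11 x 0.1092) = 2.46e-6 M.
pOH = 5.61, so pH = 14.00 - 5.61 = 8.39.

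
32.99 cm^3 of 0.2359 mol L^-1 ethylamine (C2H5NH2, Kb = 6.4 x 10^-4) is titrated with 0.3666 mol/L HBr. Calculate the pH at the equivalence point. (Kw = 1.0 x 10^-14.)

5.82

n(C2H5NH2) = 0.2359 x 0.03299 = 0.007782 mol; V(HBr) at equivalence = 0.007782/0.3666 = 0.02123 L.
At equivalence the base is fully converted to C2H5NH3+; total volume = 0.05422 L, so [C2H5NH3+] = 0.007782/0.05422 = 0.1435 M.
Ka(C2H5NH3+) = Kw/Kb = 1.0e-14 / 6.4 x 10^-4 = 1.56e-11.
[H^+] = sqrt(Ka x [C2H5NH3+]) = sqrt(1.56e-11 x 0.1435) = 1.50e-6 M.
pH = -log(1.50e-6) = 5.82.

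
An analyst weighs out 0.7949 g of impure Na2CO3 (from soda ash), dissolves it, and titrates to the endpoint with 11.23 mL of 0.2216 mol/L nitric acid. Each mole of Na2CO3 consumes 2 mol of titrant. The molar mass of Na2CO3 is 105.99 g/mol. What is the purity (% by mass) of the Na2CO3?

n(HNO3) = 0.2216 x 0.01123 = 0.002489 mol.
n(Na2CO3) = 0.002489 / 2 = 0.001244 mol.
mass of Na2CO3 = 0.001244 x 105.99 = 0.1319 g.
% purity = 0.1319 / 0.7949 x 100 = 16.6%.

16.6%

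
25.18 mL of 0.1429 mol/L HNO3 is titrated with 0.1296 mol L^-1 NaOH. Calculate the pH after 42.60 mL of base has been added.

12.45

n(acid) = 0.1429 x 0.02518 = 0.003598 mol; n(NaOH) added = 0.1296 x 0.04260 = 0.005521 mol.
Base is in excess by 0.005521 - 0.003598 = 0.001923 mol in a total volume of 0.06778 L.
[OH^-] = 0.001923/0.06778 = 0.02837 M, so pOH = 1.55 and pH = 14.00 - 1.55 = 12.45.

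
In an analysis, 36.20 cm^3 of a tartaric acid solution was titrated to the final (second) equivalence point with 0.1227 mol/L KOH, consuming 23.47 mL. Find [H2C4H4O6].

0.0398 M

n(KOH) = 0.1227 x 0.02347 = 0.002880 mol.
At the final (second) equivalence point, 2 mol OH^- react per mol H2C4H4O6, so n(H2C4H4O6) = 0.002880 / 2 = 0.001440 mol.
[H2C4H4O6] = 0.001440 / 0.03620 L = 0.0398 M.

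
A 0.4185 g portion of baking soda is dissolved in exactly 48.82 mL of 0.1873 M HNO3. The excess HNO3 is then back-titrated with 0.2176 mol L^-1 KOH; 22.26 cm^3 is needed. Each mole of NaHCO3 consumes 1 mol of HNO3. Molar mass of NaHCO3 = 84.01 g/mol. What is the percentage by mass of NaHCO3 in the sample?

Total n(HNO3) added = 0.1873 x 0.04882 = 0.009144 mol.
n(KOH) used = 0.2176 x 0.02226 = 0.004844 mol, which equals the excess n(HNO3).
So n(HNO3) consumed by the sample = 0.009144 - 0.004844 = 0.004300 mol.
n(NaHCO3) = 0.004300 / 1 = 0.004300 mol.
mass NaHCO3 = 0.004300 x 84.01 = 0.3613 g, so %NaHCO3 = 0.3613/0.4185 x 100 = 86.3%.

86.3%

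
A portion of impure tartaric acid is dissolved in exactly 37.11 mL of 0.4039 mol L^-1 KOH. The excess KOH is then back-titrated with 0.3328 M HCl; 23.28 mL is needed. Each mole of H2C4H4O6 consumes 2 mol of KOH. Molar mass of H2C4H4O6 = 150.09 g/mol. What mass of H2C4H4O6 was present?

0.543 g

Total n(KOH) added = 0.4039 x 0.03711 = 0.01499 mol.
n(HCl) used = 0.3328 x 0.02328 = 0.007748 mol, which equals the excess n(KOH).
So n(KOH) consumed by the sample = 0.01499 - 0.007748 = 0.007241 mol.
n(H2C4H4O6) = 0.007241 / 2 = 0.003621 mol.
mass = 0.003621 mol x 150.09 g/mol = 0.543 g.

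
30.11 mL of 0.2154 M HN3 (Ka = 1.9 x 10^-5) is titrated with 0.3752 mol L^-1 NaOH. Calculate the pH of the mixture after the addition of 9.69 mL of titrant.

Initial n(HN3) = 0.2154 x 0.03011 = 0.006486 mol.
n(NaOH) added = 0.3752 x 0.009690 = 0.003636 mol, converting that many moles of HN3 to N3-.
Remaining n(HN3) = 0.002850 mol; n(N3-) = 0.003636 mol.
By Henderson-Hasselbalch, pH = pKa + log([A^-]/[HA]) = 4.72 + log(0.003636/0.002850) = 4.72 + (+0.11) = 4.83.

4.83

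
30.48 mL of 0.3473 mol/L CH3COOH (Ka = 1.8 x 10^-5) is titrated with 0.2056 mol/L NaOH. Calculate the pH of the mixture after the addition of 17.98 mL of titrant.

4.47

Initial n(CH3COOH) = 0.3473 x 0.03048 = 0.01059 mol.
n(NaOH) added = 0.2056 x 0.01798 = 0.003697 mol, converting that many moles of CH3COOH to CH3COO-.
Remaining n(CH3COOH) = 0.006889 mol; n(CH3COO-) = 0.003697 mol.
By Henderson-Hasselbalch, pH = pKa + log([A^-]/[HA]) = 4.74 + log(0.003697/0.006889) = 4.74 + (-0.27) = 4.47.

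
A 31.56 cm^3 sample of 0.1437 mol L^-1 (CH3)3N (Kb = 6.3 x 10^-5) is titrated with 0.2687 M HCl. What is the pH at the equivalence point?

5.41

n((CH3)3N) = 0.1437 x 0.03156 = 0.004535 mol; V(HCl) at equivalence = 0.004535/0.2687 = 0.01688 L.
At equivalence the base is fully converted to (CH3)3NH+; total volume = 0.04844 L, so [(CH3)3NH+] = 0.004535/0.04844 = 0.09363 M.
Ka((CH3)3NH+) = Kw/Kb = 1.0e-14 / 6.3 x 10^-5 = 1.59e-10.
[H^+] = sqrt(Ka x [(CH3)3NH+]) = sqrt(1.59e-10 x 0.09363) = 3.86e-6 M.
pH = -log(3.86e-6) = 5.41.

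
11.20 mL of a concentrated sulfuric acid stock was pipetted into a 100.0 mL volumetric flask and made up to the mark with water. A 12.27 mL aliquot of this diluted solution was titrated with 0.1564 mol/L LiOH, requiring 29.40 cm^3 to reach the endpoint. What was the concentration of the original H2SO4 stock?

n(LiOH) = 0.1564 x 0.02940 = 0.004598 mol.
n(H2SO4) in the aliquot = 0.004598 x 1/2 = 0.002299 mol.
[diluted H2SO4] = 0.002299 / 0.01227 = 0.1874 M.
Dilution factor = 100.0/11.20 = 8.929, so [stock] = 0.1874 x 8.929 = 1.67 M.

1.67 M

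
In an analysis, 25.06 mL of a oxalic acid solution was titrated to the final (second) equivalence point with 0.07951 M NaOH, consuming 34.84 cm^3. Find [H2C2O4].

n(NaOH) = 0.07951 x 0.03484 = 0.002770 mol.
At the final (second) equivalence point, 2 mol OH^- react per mol H2C2O4, so n(H2C2O4) = 0.002770 / 2 = 0.001385 mol.
[H2C2O4] = 0.001385 / 0.02506 L = 0.0553 M.

0.0553 M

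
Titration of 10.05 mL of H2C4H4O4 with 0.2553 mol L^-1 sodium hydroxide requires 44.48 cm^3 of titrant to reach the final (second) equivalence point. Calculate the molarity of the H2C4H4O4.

n(NaOH) = 0.2553 x 0.04448 = 0.01136 mol.
At the final (second) equivalence point, 2 mol OH^- react per mol H2C4H4O4, so n(H2C4H4O4) = 0.01136 / 2 = 0.005678 mol.
[H2C4H4O4] = 0.005678 / 0.01005 L = 0.565 M.

0.565 M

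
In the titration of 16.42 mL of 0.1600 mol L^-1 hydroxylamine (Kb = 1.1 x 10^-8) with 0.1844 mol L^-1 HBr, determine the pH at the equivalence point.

n(NH2OH) = 0.1600 x 0.01642 = 0.002627 mol; V(HBr) at equivalence = 0.002627/0.1844 = 0.01425 L.
At equivalence the base is fully converted to NH3OH+; total volume = 0.03067 L, so [NH3OH+] = 0.002627/0.03067 = 0.08567 M.
Ka(NH3OH+) = Kw/Kb = 1.0e-14 / 1.1 x 10^-8 = 9.09e-7.
[H^+] = sqrt(Ka x [NH3OH+]) = sqrt(9.09e-7 x 0.08567) = 0.000279 M.
pH = -log(0.000279) = 3.55.

3.55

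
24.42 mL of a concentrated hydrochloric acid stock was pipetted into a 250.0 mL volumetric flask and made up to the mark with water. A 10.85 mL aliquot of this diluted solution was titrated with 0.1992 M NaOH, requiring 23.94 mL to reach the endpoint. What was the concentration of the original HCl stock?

4.50 M

n(NaOH) = 0.1992 x 0.02394 = 0.004769 mol.
n(HCl) in the aliquot = 0.004769 mol.
[diluted HCl] = 0.004769 / 0.01085 = 0.4395 M.
Dilution factor = 250.0/24.42 = 10.24, so [stock] = 0.4395 x 10.24 = 4.50 M.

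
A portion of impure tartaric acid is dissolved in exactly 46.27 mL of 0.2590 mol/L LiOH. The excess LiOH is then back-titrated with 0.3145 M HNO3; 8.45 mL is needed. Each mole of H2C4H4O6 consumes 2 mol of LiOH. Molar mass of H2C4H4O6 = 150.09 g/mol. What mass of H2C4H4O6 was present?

0.700 g

Total n(LiOH) added = 0.2590 x 0.04627 = 0.01198 mol.
n(HNO3) used = 0.3145 x 0.008450 = 0.002658 mol, which equals the excess n(LiOH).
So n(LiOH) consumed by the sample = 0.01198 - 0.002658 = 0.009326 mol.
n(H2C4H4O6) = 0.009326 / 2 = 0.004663 mol.
mass = 0.004663 mol x 150.09 g/mol = 0.700 g.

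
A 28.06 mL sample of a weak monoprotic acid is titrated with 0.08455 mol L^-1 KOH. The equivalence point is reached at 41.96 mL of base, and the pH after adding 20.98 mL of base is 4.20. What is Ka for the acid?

6.3 x 10^-5

20.98 mL is half of the equivalence volume, so this is the half-equivalence point where [HA] = [A^-].
At half-equivalence pH = pKa, so pKa = 4.20.
Ka = 10^(-4.20) = 6.3 x 10^-5.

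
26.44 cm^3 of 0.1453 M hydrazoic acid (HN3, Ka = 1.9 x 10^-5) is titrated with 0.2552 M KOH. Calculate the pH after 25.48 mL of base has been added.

n(acid) = 0.1453 x 0.02644 = 0.003842 mol; n(KOH) added = 0.2552 x 0.02548 = 0.006502 mol.
Base is in excess by 0.006502 - 0.003842 = 0.002661 mol in a total volume of 0.05192 L.
[OH^-] = 0.002661/0.05192 = 0.05125 M, so pOH = 1.29 and pH = 14.00 - 1.29 = 12.71.

12.71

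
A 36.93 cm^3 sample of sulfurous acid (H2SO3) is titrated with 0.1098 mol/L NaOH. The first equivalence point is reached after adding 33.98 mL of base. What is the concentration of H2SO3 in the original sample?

0.101 M

n(NaOH) = 0.1098 x 0.03398 = 0.003731 mol.
At the first equivalence point, 1 mol OH^- react per mol H2SO3, so n(H2SO3) = 0.003731 / 1 = 0.003731 mol.
[H2SO3] = 0.003731 / 0.03693 L = 0.101 M.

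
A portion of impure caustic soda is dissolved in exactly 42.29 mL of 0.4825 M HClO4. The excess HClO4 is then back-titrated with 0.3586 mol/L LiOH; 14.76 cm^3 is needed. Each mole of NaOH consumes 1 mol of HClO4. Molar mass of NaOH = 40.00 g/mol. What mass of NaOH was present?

0.604 g

Total n(HClO4) added = 0.4825 x 0.04229 = 0.02040 mol.
n(LiOH) used = 0.3586 x 0.01476 = 0.005293 mol, which equals the excess n(HClO4).
So n(HClO4) consumed by the sample = 0.02040 - 0.005293 = 0.01511 mol.
n(NaOH) = 0.01511 / 1 = 0.01511 mol.
mass = 0.01511 mol x 40.00 g/mol = 0.604 g.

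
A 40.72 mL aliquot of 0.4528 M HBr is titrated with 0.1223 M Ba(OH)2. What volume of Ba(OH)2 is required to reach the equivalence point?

n(HBr) = 0.4528 mol/L x 0.04072 L = 0.01844 mol.
The neutralisation is 2 HBr : 1 Ba(OH)2, so n(Ba(OH)2) = 0.01844 x 1/2 = 0.009219 mol.
V(Ba(OH)2) = 0.009219 / 0.1223 = 0.07538 L = 75.4 mL.

75.4 mL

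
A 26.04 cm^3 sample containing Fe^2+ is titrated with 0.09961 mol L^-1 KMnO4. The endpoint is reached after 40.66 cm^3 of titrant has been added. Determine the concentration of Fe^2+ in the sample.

n(KMnO4) = 0.09961 x 0.04066 = 0.004050 mol.
From the balanced equation, 1 mol KMnO4 reacts with 5 mol Fe^2+, so n(Fe^2+) = 0.004050 x 5/1 = 0.02025 mol.
[Fe^2+] = 0.02025 / 0.02604 L = 0.778 M.

0.778 M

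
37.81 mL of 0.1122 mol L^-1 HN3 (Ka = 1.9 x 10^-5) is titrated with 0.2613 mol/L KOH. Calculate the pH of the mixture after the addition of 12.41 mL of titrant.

Initial n(HN3) = 0.1122 x 0.03781 = 0.004242 mol.
n(KOH) added = 0.2613 x 0.01241 = 0.003243 mol, converting that many moles of HN3 to N3-.
Remaining n(HN3) = 0.0009995 mol; n(N3-) = 0.003243 mol.
By Henderson-Hasselbalch, pH = pKa + log([A^-]/[HA]) = 4.72 + log(0.003243/0.0009995) = 4.72 + (+0.51) = 5.23.

5.23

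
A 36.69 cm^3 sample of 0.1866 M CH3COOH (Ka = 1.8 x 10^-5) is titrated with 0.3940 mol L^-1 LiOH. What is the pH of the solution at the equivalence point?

n(CH3COOH) = 0.1866 x 0.03669 = 0.006846 mol; V(LiOH) at equivalence = 0.006846/0.3940 = 0.01738 L.
At equivalence all the acid is converted to CH3COO-; total volume = 0.03669 + 0.01738 = 0.05407 L, so [CH3COO-] = 0.006846/0.05407 = 0.1266 M.
Kb = Kw/Ka = 1.0e-14 / 1.8 x 10^-5 = 5.56e-10.
[OH^-] = sqrt(Kb x [CH3COO-]) = sqrt(5.56e-10 x 0.1266) = 8.39e-6 M.
pOH = 5.08, so pH = 14.00 - 5.08 = 8.92.

8.92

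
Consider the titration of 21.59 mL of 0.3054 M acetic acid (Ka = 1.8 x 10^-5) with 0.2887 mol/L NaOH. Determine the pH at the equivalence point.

n(CH3COOH) = 0.3054 x 0.02159 = 0.006594 mol; V(NaOH) at equivalence = 0.006594/0.2887 = 0.02284 L.
At equivalence all the acid is converted to CH3COO-; total volume = 0.02159 + 0.02284 = 0.04443 L, so [CH3COO-] = 0.006594/0.04443 = 0.1484 M.
Kb = Kw/Ka = 1.0e-14 / 1.8 x 10^-5 = 5.56e-10.
[OH^-] = sqrt(Kb x [CH3COO-]) = sqrt(5.56e-10 x 0.1484) = 9.08e-6 M.
pOH = 5.04, so pH = 14.00 - 5.04 = 8.96.

8.96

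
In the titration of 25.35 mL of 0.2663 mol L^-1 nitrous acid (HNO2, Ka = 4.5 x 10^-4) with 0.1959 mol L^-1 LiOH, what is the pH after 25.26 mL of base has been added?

3.79

Initial n(HNO2) = 0.2663 x 0.02535 = 0.006751 mol.
n(LiOH) added = 0.1959 x 0.02526 = 0.004948 mol, converting that many moles of HNO2 to NO2-.
Remaining n(HNO2) = 0.001802 mol; n(NO2-) = 0.004948 mol.
By Henderson-Hasselbalch, pH = pKa + log([A^-]/[HA]) = 3.35 + log(0.004948/0.001802) = 3.35 + (+0.44) = 3.79.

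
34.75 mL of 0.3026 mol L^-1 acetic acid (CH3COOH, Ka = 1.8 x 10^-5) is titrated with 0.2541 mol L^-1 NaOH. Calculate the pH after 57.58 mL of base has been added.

n(acid) = 0.3026 x 0.03475 = 0.01052 mol; n(NaOH) added = 0.2541 x 0.05758 = 0.01463 mol.
Base is in excess by 0.01463 - 0.01052 = 0.004116 mol in a total volume of 0.09233 L.
[OH^-] = 0.004116/0.09233 = 0.04458 M, so pOH = 1.35 and pH = 14.00 - 1.35 = 12.65.

12.65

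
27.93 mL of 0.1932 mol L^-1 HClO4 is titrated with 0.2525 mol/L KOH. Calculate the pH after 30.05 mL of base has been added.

n(acid) = 0.1932 x 0.02793 = 0.005396 mol; n(KOH) added = 0.2525 x 0.03005 = 0.007588 mol.
Base is in excess by 0.007588 - 0.005396 = 0.002192 mol in a total volume of 0.05798 L.
[OH^-] = 0.002192/0.05798 = 0.03780 M, so pOH = 1.42 and pH = 14.00 - 1.42 = 12.58.

12.58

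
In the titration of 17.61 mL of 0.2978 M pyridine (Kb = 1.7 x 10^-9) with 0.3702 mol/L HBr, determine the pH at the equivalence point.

n(C5H5N) = 0.2978 x 0.01761 = 0.005244 mol; V(HBr) at equivalence = 0.005244/0.3702 = 0.01417 L.
At equivalence the base is fully converted to C5H5NH+; total volume = 0.03178 L, so [C5H5NH+] = 0.005244/0.03178 = 0.1650 M.
Ka(C5H5NH+) = Kw/Kb = 1.0e-14 / 1.7 x 10^-9 = 5.88e-6.
[H^+] = sqrt(Ka x [C5H5NH+]) = sqrt(5.88e-6 x 0.1650) = 0.000985 M.
pH = -log(0.000985) = 3.01.

3.01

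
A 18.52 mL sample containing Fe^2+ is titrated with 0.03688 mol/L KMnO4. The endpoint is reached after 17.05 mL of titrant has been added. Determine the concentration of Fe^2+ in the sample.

0.170 M

n(KMnO4) = 0.03688 x 0.01705 = 0.0006288 mol.
From the balanced equation, 1 mol KMnO4 reacts with 5 mol Fe^2+, so n(Fe^2+) = 0.0006288 x 5/1 = 0.003144 mol.
[Fe^2+] = 0.003144 / 0.01852 L = 0.170 M.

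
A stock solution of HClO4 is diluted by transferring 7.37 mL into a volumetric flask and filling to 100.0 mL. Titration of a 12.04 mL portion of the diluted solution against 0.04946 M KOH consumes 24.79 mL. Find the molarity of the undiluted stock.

n(KOH) = 0.04946 x 0.02479 = 0.001226 mol.
n(HClO4) in the aliquot = 0.001226 mol.
[diluted HClO4] = 0.001226 / 0.01204 = 0.1018 M.
Dilution factor = 100.0/7.370 = 13.57, so [stock] = 0.1018 x 13.57 = 1.38 M.

1.38 M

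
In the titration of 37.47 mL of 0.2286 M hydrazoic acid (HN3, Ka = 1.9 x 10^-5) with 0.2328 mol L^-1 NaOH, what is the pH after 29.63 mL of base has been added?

5.34

Initial n(HN3) = 0.2286 x 0.03747 = 0.008566 mol.
n(NaOH) added = 0.2328 x 0.02963 = 0.006898 mol, converting that many moles of HN3 to N3-.
Remaining n(HN3) = 0.001668 mol; n(N3-) = 0.006898 mol.
By Henderson-Hasselbalch, pH = pKa + log([A^-]/[HA]) = 4.72 + log(0.006898/0.001668) = 4.72 + (+0.62) = 5.34.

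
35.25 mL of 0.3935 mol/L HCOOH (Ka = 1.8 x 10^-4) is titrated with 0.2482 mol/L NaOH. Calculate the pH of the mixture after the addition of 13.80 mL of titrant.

3.26

Initial n(HCOOH) = 0.3935 x 0.03525 = 0.01387 mol.
n(NaOH) added = 0.2482 x 0.01380 = 0.003425 mol, converting that many moles of HCOOH to HCOO-.
Remaining n(HCOOH) = 0.01045 mol; n(HCOO-) = 0.003425 mol.
By Henderson-Hasselbalch, pH = pKa + log([A^-]/[HA]) = 3.74 + log(0.003425/0.01045) = 3.74 + (-0.48) = 3.26.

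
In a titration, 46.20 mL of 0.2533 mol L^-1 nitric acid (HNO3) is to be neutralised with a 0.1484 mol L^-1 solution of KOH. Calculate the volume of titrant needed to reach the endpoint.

78.9 mL

n(HNO3) = 0.2533 mol/L x 0.04620 L = 0.01170 mol.
At equivalence n(KOH) = n(HNO3) = 0.01170 mol.
V(KOH) = 0.01170 / 0.1484 = 0.07886 L = 78.9 mL.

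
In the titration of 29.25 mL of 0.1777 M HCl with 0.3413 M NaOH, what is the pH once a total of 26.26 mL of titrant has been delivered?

n(acid) = 0.1777 x 0.02925 = 0.005198 mol; n(NaOH) added = 0.3413 x 0.02626 = 0.008963 mol.
Base is in excess by 0.008963 - 0.005198 = 0.003765 mol in a total volume of 0.05551 L.
[OH^-] = 0.003765/0.05551 = 0.06782 M, so pOH = 1.17 and pH = 14.00 - 1.17 = 12.83.

12.83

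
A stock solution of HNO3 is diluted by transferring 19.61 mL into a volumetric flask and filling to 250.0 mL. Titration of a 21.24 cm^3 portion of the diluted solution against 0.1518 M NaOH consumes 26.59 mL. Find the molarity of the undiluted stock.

2.42 M

n(NaOH) = 0.1518 x 0.02659 = 0.004036 mol.
n(HNO3) in the aliquot = 0.004036 mol.
[diluted HNO3] = 0.004036 / 0.02124 = 0.1900 M.
Dilution factor = 250.0/19.61 = 12.75, so [stock] = 0.1900 x 12.75 = 2.42 M.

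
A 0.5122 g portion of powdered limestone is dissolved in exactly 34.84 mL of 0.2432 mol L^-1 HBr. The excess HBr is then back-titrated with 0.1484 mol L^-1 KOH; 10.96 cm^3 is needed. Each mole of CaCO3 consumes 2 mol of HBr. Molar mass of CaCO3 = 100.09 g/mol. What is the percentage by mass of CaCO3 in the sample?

Total n(HBr) added = 0.2432 x 0.03484 = 0.008473 mol.
n(KOH) used = 0.1484 x 0.01096 = 0.001626 mol, which equals the excess n(HBr).
So n(HBr) consumed by the sample = 0.008473 - 0.001626 = 0.006847 mol.
n(CaCO3) = 0.006847 / 2 = 0.003423 mol.
mass CaCO3 = 0.003423 x 100.09 = 0.3426 g, so %CaCO3 = 0.3426/0.5122 x 100 = 66.9%.

66.9%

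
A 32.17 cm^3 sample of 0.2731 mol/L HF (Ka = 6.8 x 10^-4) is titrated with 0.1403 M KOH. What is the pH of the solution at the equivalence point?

8.07

n(HF) = 0.2731 x 0.03217 = 0.008786 mol; V(KOH) at equivalence = 0.008786/0.1403 = 0.06262 L.
At equivalence all the acid is converted to F-; total volume = 0.03217 + 0.06262 = 0.09479 L, so [F-] = 0.008786/0.09479 = 0.09268 M.
Kb = Kw/Ka = 1.0e-14 / 6.8 x 10^-4 = 1.47e-11.
[OH^-] = sqrt(Kb x [F-]) = sqrt(1.47e-11 x 0.09268) = 1.17e-6 M.
pOH = 5.93, so pH = 14.00 - 5.93 = 8.07.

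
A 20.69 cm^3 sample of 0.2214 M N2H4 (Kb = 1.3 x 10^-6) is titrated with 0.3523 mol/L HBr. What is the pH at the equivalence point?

4.49

n(N2H4) = 0.2214 x 0.02069 = 0.004581 mol; V(HBr) at equivalence = 0.004581/0.3523 = 0.01300 L.
At equivalence the base is fully converted to N2H5+; total volume = 0.03369 L, so [N2H5+] = 0.004581/0.03369 = 0.1360 M.
Ka(N2H5+) = Kw/Kb = 1.0e-14 / 1.3 x 10^-6 = 7.69e-9.
[H^+] = sqrt(Ka x [N2H5+]) = sqrt(7.69e-9 x 0.1360) = 3.23e-5 M.
pH = -log(3.23e-5) = 4.49.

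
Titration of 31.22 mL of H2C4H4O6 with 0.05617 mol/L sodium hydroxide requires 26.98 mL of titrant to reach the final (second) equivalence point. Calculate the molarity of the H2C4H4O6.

n(NaOH) = 0.05617 x 0.02698 = 0.001515 mol.
At the final (second) equivalence point, 2 mol OH^- react per mol H2C4H4O6, so n(H2C4H4O6) = 0.001515 / 2 = 0.0007577 mol.
[H2C4H4O6] = 0.0007577 / 0.03122 L = 0.0243 M.

0.0243 M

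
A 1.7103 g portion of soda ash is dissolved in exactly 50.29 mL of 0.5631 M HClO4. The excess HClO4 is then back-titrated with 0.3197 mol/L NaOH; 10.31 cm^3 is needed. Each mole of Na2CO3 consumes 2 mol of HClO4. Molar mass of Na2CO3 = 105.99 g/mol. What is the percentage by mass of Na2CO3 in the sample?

Total n(HClO4) added = 0.5631 x 0.05029 = 0.02832 mol.
n(NaOH) used = 0.3197 x 0.01031 = 0.003296 mol, which equals the excess n(HClO4).
So n(HClO4) consumed by the sample = 0.02832 - 0.003296 = 0.02502 mol.
n(Na2CO3) = 0.02502 / 2 = 0.01251 mol.
mass Na2CO3 = 0.01251 x 105.99 = 1.326 g, so %Na2CO3 = 1.326/1.7103 x 100 = 77.5%.

77.5%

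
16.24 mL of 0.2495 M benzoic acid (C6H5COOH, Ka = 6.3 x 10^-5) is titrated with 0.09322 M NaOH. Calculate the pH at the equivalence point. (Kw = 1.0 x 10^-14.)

8.52

n(C6H5COOH) = 0.2495 x 0.01624 = 0.004052 mol; V(NaOH) at equivalence = 0.004052/0.09322 = 0.04347 L.
At equivalence all the acid is converted to C6H5COO-; total volume = 0.01624 + 0.04347 = 0.05971 L, so [C6H5COO-] = 0.004052/0.05971 = 0.06786 M.
Kb = Kw/Ka = 1.0e-14 / 6.3 x 10^-5 = 1.59e-10.
[OH^-] = sqrt(Kb x [C6H5COO-]) = sqrt(1.59e-10 x 0.06786) = 3.28e-6 M.
pOH = 5.48, so pH = 14.00 - 5.48 = 8.52.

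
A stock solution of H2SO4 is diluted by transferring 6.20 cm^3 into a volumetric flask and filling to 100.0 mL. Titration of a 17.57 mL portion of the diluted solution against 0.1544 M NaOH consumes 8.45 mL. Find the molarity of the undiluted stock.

0.599 M

n(NaOH) = 0.1544 x 0.008450 = 0.001305 mol.
n(H2SO4) in the aliquot = 0.001305 x 1/2 = 0.0006523 mol.
[diluted H2SO4] = 0.0006523 / 0.01757 = 0.03713 M.
Dilution factor = 100.0/6.200 = 16.13, so [stock] = 0.03713 x 16.13 = 0.599 M.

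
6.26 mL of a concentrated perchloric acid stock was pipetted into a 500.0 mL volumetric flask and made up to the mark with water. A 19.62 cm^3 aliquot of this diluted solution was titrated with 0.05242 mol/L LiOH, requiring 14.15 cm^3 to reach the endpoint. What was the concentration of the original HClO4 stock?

n(LiOH) = 0.05242 x 0.01415 = 0.0007417 mol.
n(HClO4) in the aliquot = 0.0007417 mol.
[diluted HClO4] = 0.0007417 / 0.01962 = 0.03781 M.
Dilution factor = 500.0/6.260 = 79.87, so [stock] = 0.03781 x 79.87 = 3.02 M.

3.02 M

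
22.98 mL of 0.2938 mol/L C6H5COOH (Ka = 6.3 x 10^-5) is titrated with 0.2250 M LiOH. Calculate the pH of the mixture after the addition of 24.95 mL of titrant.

4.89

Initial n(C6H5COOH) = 0.2938 x 0.02298 = 0.006752 mol.
n(LiOH) added = 0.2250 x 0.02495 = 0.005614 mol, converting that many moles of C6H5COOH to C6H5COO-.
Remaining n(C6H5COOH) = 0.001138 mol; n(C6H5COO-) = 0.005614 mol.
By Henderson-Hasselbalch, pH = pKa + log([A^-]/[HA]) = 4.20 + log(0.005614/0.001138) = 4.20 + (+0.69) = 4.89.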